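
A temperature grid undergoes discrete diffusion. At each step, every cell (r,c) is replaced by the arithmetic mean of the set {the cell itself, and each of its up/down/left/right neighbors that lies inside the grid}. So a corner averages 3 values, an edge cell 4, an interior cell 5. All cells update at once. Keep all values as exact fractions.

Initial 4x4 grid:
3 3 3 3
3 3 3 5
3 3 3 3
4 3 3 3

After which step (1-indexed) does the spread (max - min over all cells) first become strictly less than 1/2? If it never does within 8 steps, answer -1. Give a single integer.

Answer: 3

Derivation:
Step 1: max=11/3, min=3, spread=2/3
Step 2: max=211/60, min=3, spread=31/60
Step 3: max=1831/540, min=145/48, spread=799/2160
  -> spread < 1/2 first at step 3
Step 4: max=178843/54000, min=22031/7200, spread=27221/108000
Step 5: max=1596643/486000, min=665357/216000, spread=398359/1944000
Step 6: max=47446357/14580000, min=20108027/6480000, spread=1762637/11664000
Step 7: max=708046493/218700000, min=24234341/7776000, spread=211645219/1749600000
Step 8: max=42287659891/13122000000, min=18247325531/5832000000, spread=984941957/10497600000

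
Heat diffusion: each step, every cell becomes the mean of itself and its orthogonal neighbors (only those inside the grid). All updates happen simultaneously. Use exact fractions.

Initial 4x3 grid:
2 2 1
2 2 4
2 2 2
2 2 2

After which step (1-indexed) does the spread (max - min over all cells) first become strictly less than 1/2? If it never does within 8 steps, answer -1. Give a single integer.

Answer: 2

Derivation:
Step 1: max=5/2, min=7/4, spread=3/4
Step 2: max=569/240, min=23/12, spread=109/240
  -> spread < 1/2 first at step 2
Step 3: max=1781/800, min=2, spread=181/800
Step 4: max=474383/216000, min=88231/43200, spread=923/6000
Step 5: max=517423/240000, min=222181/108000, spread=213187/2160000
Step 6: max=417332807/194400000, min=22418099/10800000, spread=552281/7776000
Step 7: max=59711037947/27993600000, min=404936713/194400000, spread=56006051/1119744000
Step 8: max=1488662518367/699840000000, min=12196574171/5832000000, spread=25073617847/699840000000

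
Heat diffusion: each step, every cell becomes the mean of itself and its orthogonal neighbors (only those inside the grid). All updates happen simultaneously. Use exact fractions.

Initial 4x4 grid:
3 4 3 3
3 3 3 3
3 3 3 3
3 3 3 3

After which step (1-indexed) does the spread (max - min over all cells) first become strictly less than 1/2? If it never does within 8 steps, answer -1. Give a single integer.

Answer: 1

Derivation:
Step 1: max=10/3, min=3, spread=1/3
  -> spread < 1/2 first at step 1
Step 2: max=391/120, min=3, spread=31/120
Step 3: max=3451/1080, min=3, spread=211/1080
Step 4: max=340843/108000, min=3, spread=16843/108000
Step 5: max=3054643/972000, min=27079/9000, spread=130111/972000
Step 6: max=91122367/29160000, min=1627159/540000, spread=3255781/29160000
Step 7: max=2724753691/874800000, min=1631107/540000, spread=82360351/874800000
Step 8: max=81483316891/26244000000, min=294106441/97200000, spread=2074577821/26244000000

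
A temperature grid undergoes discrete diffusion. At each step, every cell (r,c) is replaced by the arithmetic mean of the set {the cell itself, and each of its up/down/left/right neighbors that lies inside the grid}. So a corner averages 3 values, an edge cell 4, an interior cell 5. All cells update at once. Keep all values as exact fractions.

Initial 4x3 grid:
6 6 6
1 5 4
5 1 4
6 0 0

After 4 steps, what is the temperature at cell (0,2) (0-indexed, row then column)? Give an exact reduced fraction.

Answer: 581233/129600

Derivation:
Step 1: cell (0,2) = 16/3
Step 2: cell (0,2) = 95/18
Step 3: cell (0,2) = 10019/2160
Step 4: cell (0,2) = 581233/129600
Full grid after step 4:
  573133/129600 3822577/864000 581233/129600
  422359/108000 1435763/360000 25999/6750
  362939/108000 373321/120000 83641/27000
  373973/129600 786139/288000 329473/129600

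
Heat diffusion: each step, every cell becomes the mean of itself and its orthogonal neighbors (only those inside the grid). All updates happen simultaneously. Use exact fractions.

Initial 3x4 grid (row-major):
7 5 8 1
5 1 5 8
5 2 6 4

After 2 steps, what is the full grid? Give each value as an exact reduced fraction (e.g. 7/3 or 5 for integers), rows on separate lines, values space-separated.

Answer: 185/36 289/60 319/60 179/36
533/120 449/100 227/50 653/120
4 307/80 387/80 59/12

Derivation:
After step 1:
  17/3 21/4 19/4 17/3
  9/2 18/5 28/5 9/2
  4 7/2 17/4 6
After step 2:
  185/36 289/60 319/60 179/36
  533/120 449/100 227/50 653/120
  4 307/80 387/80 59/12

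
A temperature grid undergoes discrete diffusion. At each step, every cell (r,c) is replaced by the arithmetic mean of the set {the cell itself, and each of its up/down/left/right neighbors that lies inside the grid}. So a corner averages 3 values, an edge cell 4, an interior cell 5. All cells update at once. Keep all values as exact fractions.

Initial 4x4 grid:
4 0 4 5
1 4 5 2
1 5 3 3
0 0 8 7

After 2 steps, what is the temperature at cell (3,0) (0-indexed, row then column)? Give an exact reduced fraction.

Answer: 16/9

Derivation:
Step 1: cell (3,0) = 1/3
Step 2: cell (3,0) = 16/9
Full grid after step 2:
  43/18 67/24 413/120 131/36
  107/48 147/50 373/100 443/120
  431/240 77/25 77/20 183/40
  16/9 641/240 371/80 19/4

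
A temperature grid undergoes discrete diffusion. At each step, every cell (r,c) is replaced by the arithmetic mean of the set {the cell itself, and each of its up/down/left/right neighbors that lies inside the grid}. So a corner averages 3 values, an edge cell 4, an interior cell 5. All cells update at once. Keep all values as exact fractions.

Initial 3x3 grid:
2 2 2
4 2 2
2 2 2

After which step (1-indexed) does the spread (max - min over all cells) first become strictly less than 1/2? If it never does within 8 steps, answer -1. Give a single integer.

Answer: 3

Derivation:
Step 1: max=8/3, min=2, spread=2/3
Step 2: max=307/120, min=2, spread=67/120
Step 3: max=2597/1080, min=207/100, spread=1807/5400
  -> spread < 1/2 first at step 3
Step 4: max=1021963/432000, min=5761/2700, spread=33401/144000
Step 5: max=9005933/3888000, min=583391/270000, spread=3025513/19440000
Step 6: max=3575326867/1555200000, min=31555949/14400000, spread=53531/497664
Step 7: max=212656925849/93312000000, min=8567116051/3888000000, spread=450953/5971968
Step 8: max=12706343560603/5598720000000, min=1034128610519/466560000000, spread=3799043/71663616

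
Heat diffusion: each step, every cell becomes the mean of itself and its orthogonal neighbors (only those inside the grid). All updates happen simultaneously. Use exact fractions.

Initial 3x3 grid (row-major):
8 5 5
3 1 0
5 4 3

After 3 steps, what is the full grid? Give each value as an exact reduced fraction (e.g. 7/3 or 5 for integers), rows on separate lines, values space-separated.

Answer: 2309/540 56327/14400 907/270
57877/14400 3429/1000 43577/14400
437/120 46477/14400 2983/1080

Derivation:
After step 1:
  16/3 19/4 10/3
  17/4 13/5 9/4
  4 13/4 7/3
After step 2:
  43/9 961/240 31/9
  971/240 171/50 631/240
  23/6 731/240 47/18
After step 3:
  2309/540 56327/14400 907/270
  57877/14400 3429/1000 43577/14400
  437/120 46477/14400 2983/1080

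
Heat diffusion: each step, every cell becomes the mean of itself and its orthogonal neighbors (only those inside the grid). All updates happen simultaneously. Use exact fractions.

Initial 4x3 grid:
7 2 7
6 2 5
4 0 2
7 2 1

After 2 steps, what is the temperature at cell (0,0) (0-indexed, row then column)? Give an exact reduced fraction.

Step 1: cell (0,0) = 5
Step 2: cell (0,0) = 19/4
Full grid after step 2:
  19/4 103/24 79/18
  17/4 73/20 41/12
  23/6 11/4 29/12
  133/36 21/8 37/18

Answer: 19/4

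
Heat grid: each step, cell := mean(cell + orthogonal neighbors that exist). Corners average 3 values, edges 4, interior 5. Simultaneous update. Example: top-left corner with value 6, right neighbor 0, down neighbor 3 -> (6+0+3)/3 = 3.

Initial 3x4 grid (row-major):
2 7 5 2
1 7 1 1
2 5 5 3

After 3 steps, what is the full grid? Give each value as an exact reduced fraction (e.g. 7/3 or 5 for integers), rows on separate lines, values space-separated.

Answer: 2033/540 2891/720 1271/360 6763/2160
89/24 301/80 541/150 8407/2880
7597/2160 5477/1440 1643/480 559/180

Derivation:
After step 1:
  10/3 21/4 15/4 8/3
  3 21/5 19/5 7/4
  8/3 19/4 7/2 3
After step 2:
  139/36 62/15 58/15 49/18
  33/10 21/5 17/5 673/240
  125/36 907/240 301/80 11/4
After step 3:
  2033/540 2891/720 1271/360 6763/2160
  89/24 301/80 541/150 8407/2880
  7597/2160 5477/1440 1643/480 559/180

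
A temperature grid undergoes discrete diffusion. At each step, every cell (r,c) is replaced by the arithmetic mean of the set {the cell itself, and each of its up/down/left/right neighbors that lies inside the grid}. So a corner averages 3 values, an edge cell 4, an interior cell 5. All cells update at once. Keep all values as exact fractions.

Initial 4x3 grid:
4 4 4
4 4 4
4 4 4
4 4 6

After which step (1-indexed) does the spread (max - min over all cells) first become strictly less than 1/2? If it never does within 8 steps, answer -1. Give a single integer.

Answer: 3

Derivation:
Step 1: max=14/3, min=4, spread=2/3
Step 2: max=41/9, min=4, spread=5/9
Step 3: max=473/108, min=4, spread=41/108
  -> spread < 1/2 first at step 3
Step 4: max=56057/12960, min=4, spread=4217/12960
Step 5: max=3319549/777600, min=14479/3600, spread=38417/155520
Step 6: max=197824211/46656000, min=290597/72000, spread=1903471/9331200
Step 7: max=11798429089/2799360000, min=8755759/2160000, spread=18038617/111974400
Step 8: max=705114582851/167961600000, min=790526759/194400000, spread=883978523/6718464000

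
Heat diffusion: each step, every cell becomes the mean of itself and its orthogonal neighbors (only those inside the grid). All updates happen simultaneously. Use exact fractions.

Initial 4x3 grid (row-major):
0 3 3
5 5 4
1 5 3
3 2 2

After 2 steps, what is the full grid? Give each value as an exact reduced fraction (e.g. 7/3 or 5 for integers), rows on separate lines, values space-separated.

Answer: 49/18 263/80 59/18
799/240 337/100 899/240
229/80 88/25 767/240
17/6 79/30 53/18

Derivation:
After step 1:
  8/3 11/4 10/3
  11/4 22/5 15/4
  7/2 16/5 7/2
  2 3 7/3
After step 2:
  49/18 263/80 59/18
  799/240 337/100 899/240
  229/80 88/25 767/240
  17/6 79/30 53/18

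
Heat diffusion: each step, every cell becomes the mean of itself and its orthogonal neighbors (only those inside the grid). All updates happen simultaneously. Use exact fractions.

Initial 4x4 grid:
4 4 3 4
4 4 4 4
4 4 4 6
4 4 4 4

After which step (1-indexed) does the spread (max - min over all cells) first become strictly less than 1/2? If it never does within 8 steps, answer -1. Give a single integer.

Answer: 4

Derivation:
Step 1: max=14/3, min=11/3, spread=1
Step 2: max=271/60, min=449/120, spread=31/40
Step 3: max=2371/540, min=4633/1200, spread=5723/10800
Step 4: max=69553/16200, min=42293/10800, spread=12227/32400
  -> spread < 1/2 first at step 4
Step 5: max=2071267/486000, min=849923/216000, spread=635761/1944000
Step 6: max=15369679/3645000, min=1534211/388800, spread=7891607/29160000
Step 7: max=1833356611/437400000, min=46229651/11664000, spread=199489397/874800000
Step 8: max=27336341339/6561000000, min=34772580623/8748000000, spread=5027623487/26244000000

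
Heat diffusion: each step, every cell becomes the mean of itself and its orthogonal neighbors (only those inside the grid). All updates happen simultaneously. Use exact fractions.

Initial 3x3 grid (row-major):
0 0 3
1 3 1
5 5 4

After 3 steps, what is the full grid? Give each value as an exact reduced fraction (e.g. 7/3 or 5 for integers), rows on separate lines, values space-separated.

After step 1:
  1/3 3/2 4/3
  9/4 2 11/4
  11/3 17/4 10/3
After step 2:
  49/36 31/24 67/36
  33/16 51/20 113/48
  61/18 53/16 31/9
After step 3:
  679/432 2543/1440 793/432
  749/320 2777/1200 7351/2880
  631/216 3047/960 82/27

Answer: 679/432 2543/1440 793/432
749/320 2777/1200 7351/2880
631/216 3047/960 82/27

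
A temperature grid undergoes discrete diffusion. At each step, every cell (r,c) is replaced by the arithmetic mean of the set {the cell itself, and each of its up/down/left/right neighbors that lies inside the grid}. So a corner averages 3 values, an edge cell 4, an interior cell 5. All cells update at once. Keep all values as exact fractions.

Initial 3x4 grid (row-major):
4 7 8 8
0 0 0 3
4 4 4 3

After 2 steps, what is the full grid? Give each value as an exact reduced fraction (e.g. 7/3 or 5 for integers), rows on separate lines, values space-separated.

Answer: 125/36 491/120 119/24 187/36
79/30 299/100 86/25 97/24
23/9 637/240 145/48 115/36

Derivation:
After step 1:
  11/3 19/4 23/4 19/3
  2 11/5 3 7/2
  8/3 3 11/4 10/3
After step 2:
  125/36 491/120 119/24 187/36
  79/30 299/100 86/25 97/24
  23/9 637/240 145/48 115/36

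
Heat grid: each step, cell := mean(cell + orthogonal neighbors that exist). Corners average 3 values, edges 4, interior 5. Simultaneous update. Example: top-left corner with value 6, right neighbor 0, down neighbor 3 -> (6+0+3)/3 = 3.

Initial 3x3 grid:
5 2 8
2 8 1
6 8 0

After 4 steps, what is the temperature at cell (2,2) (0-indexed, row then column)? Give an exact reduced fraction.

Step 1: cell (2,2) = 3
Step 2: cell (2,2) = 17/4
Step 3: cell (2,2) = 1003/240
Step 4: cell (2,2) = 64081/14400
Full grid after step 4:
  49967/10800 3791293/864000 142001/32400
  3982043/864000 552097/120000 3696043/864000
  622729/129600 1955209/432000 64081/14400

Answer: 64081/14400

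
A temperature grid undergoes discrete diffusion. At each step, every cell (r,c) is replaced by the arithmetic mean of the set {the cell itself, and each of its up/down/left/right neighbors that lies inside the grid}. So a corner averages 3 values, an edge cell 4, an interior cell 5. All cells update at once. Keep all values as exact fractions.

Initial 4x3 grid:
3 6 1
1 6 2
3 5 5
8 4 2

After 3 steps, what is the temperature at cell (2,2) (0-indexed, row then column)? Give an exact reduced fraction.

Step 1: cell (2,2) = 7/2
Step 2: cell (2,2) = 229/60
Step 3: cell (2,2) = 6979/1800
Full grid after step 3:
  779/216 13033/3600 127/36
  13843/3600 11329/3000 2203/600
  1687/400 24823/6000 6979/1800
  3227/720 62507/14400 8851/2160

Answer: 6979/1800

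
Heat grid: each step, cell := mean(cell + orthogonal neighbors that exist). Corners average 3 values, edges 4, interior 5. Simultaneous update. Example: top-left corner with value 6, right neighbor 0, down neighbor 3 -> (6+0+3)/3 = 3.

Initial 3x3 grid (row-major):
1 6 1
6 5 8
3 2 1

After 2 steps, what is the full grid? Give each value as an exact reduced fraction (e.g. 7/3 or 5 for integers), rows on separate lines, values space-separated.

Answer: 34/9 1079/240 4
343/80 189/50 1069/240
61/18 929/240 61/18

Derivation:
After step 1:
  13/3 13/4 5
  15/4 27/5 15/4
  11/3 11/4 11/3
After step 2:
  34/9 1079/240 4
  343/80 189/50 1069/240
  61/18 929/240 61/18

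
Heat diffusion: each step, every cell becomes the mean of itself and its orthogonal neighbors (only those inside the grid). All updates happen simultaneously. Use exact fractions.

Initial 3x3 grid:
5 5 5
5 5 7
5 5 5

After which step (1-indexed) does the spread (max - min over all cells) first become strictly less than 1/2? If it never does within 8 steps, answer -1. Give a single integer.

Step 1: max=17/3, min=5, spread=2/3
Step 2: max=667/120, min=5, spread=67/120
Step 3: max=5837/1080, min=507/100, spread=1807/5400
  -> spread < 1/2 first at step 3
Step 4: max=2317963/432000, min=13861/2700, spread=33401/144000
Step 5: max=20669933/3888000, min=1393391/270000, spread=3025513/19440000
Step 6: max=8240926867/1555200000, min=74755949/14400000, spread=53531/497664
Step 7: max=492592925849/93312000000, min=20231116051/3888000000, spread=450953/5971968
Step 8: max=29502503560603/5598720000000, min=2433808610519/466560000000, spread=3799043/71663616

Answer: 3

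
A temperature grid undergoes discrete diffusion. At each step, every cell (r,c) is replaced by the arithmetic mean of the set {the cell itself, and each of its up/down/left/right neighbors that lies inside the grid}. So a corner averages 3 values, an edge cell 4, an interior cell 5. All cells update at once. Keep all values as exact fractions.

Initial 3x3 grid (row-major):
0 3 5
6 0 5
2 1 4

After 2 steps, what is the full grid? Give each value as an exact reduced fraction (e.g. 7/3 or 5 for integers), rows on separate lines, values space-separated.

After step 1:
  3 2 13/3
  2 3 7/2
  3 7/4 10/3
After step 2:
  7/3 37/12 59/18
  11/4 49/20 85/24
  9/4 133/48 103/36

Answer: 7/3 37/12 59/18
11/4 49/20 85/24
9/4 133/48 103/36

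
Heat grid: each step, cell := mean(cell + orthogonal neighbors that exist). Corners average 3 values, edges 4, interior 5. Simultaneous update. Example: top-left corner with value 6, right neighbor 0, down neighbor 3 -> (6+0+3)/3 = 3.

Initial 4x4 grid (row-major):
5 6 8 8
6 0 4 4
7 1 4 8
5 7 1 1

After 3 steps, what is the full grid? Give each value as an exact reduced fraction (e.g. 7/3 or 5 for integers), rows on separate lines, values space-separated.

Answer: 5267/1080 35317/7200 7793/1440 1231/216
33277/7200 2671/600 13967/3000 7421/1440
32573/7200 1556/375 3001/750 30449/7200
2507/540 29363/7200 27059/7200 2039/540

Derivation:
After step 1:
  17/3 19/4 13/2 20/3
  9/2 17/5 4 6
  19/4 19/5 18/5 17/4
  19/3 7/2 13/4 10/3
After step 2:
  179/36 1219/240 263/48 115/18
  1099/240 409/100 47/10 251/48
  1163/240 381/100 189/50 1031/240
  175/36 1013/240 821/240 65/18
After step 3:
  5267/1080 35317/7200 7793/1440 1231/216
  33277/7200 2671/600 13967/3000 7421/1440
  32573/7200 1556/375 3001/750 30449/7200
  2507/540 29363/7200 27059/7200 2039/540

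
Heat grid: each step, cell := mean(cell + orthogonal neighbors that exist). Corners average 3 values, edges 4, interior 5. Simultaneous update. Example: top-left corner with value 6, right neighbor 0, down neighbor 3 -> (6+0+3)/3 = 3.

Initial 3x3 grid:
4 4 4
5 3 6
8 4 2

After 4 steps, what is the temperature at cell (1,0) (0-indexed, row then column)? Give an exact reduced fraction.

Answer: 36667/8000

Derivation:
Step 1: cell (1,0) = 5
Step 2: cell (1,0) = 97/20
Step 3: cell (1,0) = 1381/300
Step 4: cell (1,0) = 36667/8000
Full grid after step 4:
  576133/129600 1248887/288000 270829/64800
  36667/8000 1572107/360000 3671161/864000
  598283/129600 3874411/864000 5773/1350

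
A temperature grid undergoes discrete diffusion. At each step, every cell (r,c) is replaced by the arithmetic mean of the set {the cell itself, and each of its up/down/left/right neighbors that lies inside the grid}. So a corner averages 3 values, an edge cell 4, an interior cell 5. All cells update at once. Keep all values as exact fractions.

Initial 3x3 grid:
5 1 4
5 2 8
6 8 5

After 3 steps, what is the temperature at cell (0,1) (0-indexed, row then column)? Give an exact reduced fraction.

Answer: 101/25

Derivation:
Step 1: cell (0,1) = 3
Step 2: cell (0,1) = 79/20
Step 3: cell (0,1) = 101/25
Full grid after step 3:
  4499/1080 101/25 9503/2160
  11021/2400 14581/3000 69751/14400
  11543/2160 76801/14400 251/45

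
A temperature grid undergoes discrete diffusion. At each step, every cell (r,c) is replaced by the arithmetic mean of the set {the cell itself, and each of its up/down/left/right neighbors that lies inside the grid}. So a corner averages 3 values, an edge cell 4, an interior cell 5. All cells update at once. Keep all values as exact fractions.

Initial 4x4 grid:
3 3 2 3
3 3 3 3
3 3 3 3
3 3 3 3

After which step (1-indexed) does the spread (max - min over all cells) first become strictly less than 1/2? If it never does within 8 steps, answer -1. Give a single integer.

Step 1: max=3, min=8/3, spread=1/3
  -> spread < 1/2 first at step 1
Step 2: max=3, min=329/120, spread=31/120
Step 3: max=3, min=3029/1080, spread=211/1080
Step 4: max=3, min=307157/108000, spread=16843/108000
Step 5: max=26921/9000, min=2777357/972000, spread=130111/972000
Step 6: max=1612841/540000, min=83837633/29160000, spread=3255781/29160000
Step 7: max=1608893/540000, min=2524046309/874800000, spread=82360351/874800000
Step 8: max=289093559/97200000, min=75980683109/26244000000, spread=2074577821/26244000000

Answer: 1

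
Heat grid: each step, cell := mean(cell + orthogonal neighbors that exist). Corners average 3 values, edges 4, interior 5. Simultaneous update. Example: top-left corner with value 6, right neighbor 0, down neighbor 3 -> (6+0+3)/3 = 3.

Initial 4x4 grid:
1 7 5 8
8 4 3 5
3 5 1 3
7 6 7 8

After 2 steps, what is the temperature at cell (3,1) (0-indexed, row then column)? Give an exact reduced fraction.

Answer: 1253/240

Derivation:
Step 1: cell (3,1) = 25/4
Step 2: cell (3,1) = 1253/240
Full grid after step 2:
  163/36 311/60 49/10 11/2
  1229/240 421/100 233/50 93/20
  1133/240 5 419/100 47/10
  52/9 1253/240 431/80 21/4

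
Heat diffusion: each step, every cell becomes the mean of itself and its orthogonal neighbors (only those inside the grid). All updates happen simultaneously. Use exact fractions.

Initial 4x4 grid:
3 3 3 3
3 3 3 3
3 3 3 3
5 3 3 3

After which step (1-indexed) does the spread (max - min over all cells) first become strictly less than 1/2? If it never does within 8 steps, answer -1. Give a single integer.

Answer: 3

Derivation:
Step 1: max=11/3, min=3, spread=2/3
Step 2: max=32/9, min=3, spread=5/9
Step 3: max=365/108, min=3, spread=41/108
  -> spread < 1/2 first at step 3
Step 4: max=10763/3240, min=3, spread=1043/3240
Step 5: max=317153/97200, min=3, spread=25553/97200
Step 6: max=9419459/2916000, min=27079/9000, spread=645863/2916000
Step 7: max=280081691/87480000, min=180971/60000, spread=16225973/87480000
Step 8: max=8350677983/2624400000, min=81701/27000, spread=409340783/2624400000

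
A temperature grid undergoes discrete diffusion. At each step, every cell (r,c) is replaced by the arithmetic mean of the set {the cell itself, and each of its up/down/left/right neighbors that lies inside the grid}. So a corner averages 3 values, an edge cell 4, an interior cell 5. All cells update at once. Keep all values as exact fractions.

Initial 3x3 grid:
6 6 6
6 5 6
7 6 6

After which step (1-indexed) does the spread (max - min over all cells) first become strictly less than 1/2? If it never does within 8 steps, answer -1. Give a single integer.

Answer: 2

Derivation:
Step 1: max=19/3, min=23/4, spread=7/12
Step 2: max=55/9, min=35/6, spread=5/18
  -> spread < 1/2 first at step 2
Step 3: max=818/135, min=2113/360, spread=41/216
Step 4: max=97307/16200, min=126851/21600, spread=347/2592
Step 5: max=727763/121500, min=7641097/1296000, spread=2921/31104
Step 6: max=348278213/58320000, min=459243659/77760000, spread=24611/373248
Step 7: max=10433080643/1749600000, min=27605580673/4665600000, spread=207329/4478976
Step 8: max=1250364643367/209952000000, min=1658055800531/279936000000, spread=1746635/53747712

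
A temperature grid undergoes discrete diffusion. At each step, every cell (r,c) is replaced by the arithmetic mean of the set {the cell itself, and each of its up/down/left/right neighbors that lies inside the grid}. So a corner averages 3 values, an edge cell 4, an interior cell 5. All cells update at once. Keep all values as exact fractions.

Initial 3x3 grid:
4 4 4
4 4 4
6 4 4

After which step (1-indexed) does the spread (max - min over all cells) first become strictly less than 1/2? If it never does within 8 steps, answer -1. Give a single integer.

Answer: 3

Derivation:
Step 1: max=14/3, min=4, spread=2/3
Step 2: max=41/9, min=4, spread=5/9
Step 3: max=473/108, min=4, spread=41/108
  -> spread < 1/2 first at step 3
Step 4: max=28051/6480, min=731/180, spread=347/1296
Step 5: max=1662137/388800, min=7357/1800, spread=2921/15552
Step 6: max=99140539/23328000, min=889483/216000, spread=24611/186624
Step 7: max=5917442033/1399680000, min=20096741/4860000, spread=207329/2239488
Step 8: max=353953152451/83980800000, min=1075601599/259200000, spread=1746635/26873856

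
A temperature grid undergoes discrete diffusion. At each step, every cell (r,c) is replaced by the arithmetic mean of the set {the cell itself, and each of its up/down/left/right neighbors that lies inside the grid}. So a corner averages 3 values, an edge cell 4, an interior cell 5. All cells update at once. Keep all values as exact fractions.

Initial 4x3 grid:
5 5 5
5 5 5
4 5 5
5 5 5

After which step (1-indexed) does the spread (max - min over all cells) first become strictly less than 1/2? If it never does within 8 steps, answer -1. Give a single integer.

Step 1: max=5, min=14/3, spread=1/3
  -> spread < 1/2 first at step 1
Step 2: max=5, min=569/120, spread=31/120
Step 3: max=5, min=5189/1080, spread=211/1080
Step 4: max=8953/1800, min=523103/108000, spread=14077/108000
Step 5: max=536317/108000, min=4719593/972000, spread=5363/48600
Step 6: max=297131/60000, min=142059191/29160000, spread=93859/1166400
Step 7: max=480663533/97200000, min=8537725519/1749600000, spread=4568723/69984000
Step 8: max=14398381111/2916000000, min=513099564371/104976000000, spread=8387449/167961600

Answer: 1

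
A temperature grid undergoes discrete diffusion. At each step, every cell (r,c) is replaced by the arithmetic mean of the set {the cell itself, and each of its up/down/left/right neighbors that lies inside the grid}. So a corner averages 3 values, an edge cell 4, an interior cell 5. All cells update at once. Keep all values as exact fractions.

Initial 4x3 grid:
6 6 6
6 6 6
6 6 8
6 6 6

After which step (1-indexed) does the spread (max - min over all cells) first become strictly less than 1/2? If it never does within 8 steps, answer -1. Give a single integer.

Answer: 3

Derivation:
Step 1: max=20/3, min=6, spread=2/3
Step 2: max=391/60, min=6, spread=31/60
Step 3: max=3451/540, min=6, spread=211/540
  -> spread < 1/2 first at step 3
Step 4: max=340897/54000, min=5447/900, spread=14077/54000
Step 5: max=3056407/486000, min=327683/54000, spread=5363/24300
Step 6: max=91220809/14580000, min=182869/30000, spread=93859/583200
Step 7: max=5459074481/874800000, min=296936467/48600000, spread=4568723/34992000
Step 8: max=326708435629/52488000000, min=8929618889/1458000000, spread=8387449/83980800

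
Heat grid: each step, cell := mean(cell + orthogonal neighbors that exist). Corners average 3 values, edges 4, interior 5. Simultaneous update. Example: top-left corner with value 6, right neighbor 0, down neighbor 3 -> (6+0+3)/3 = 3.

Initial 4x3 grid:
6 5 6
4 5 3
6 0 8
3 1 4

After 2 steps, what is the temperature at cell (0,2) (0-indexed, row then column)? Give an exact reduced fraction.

Step 1: cell (0,2) = 14/3
Step 2: cell (0,2) = 47/9
Full grid after step 2:
  21/4 557/120 47/9
  169/40 473/100 1039/240
  95/24 82/25 211/48
  103/36 41/12 121/36

Answer: 47/9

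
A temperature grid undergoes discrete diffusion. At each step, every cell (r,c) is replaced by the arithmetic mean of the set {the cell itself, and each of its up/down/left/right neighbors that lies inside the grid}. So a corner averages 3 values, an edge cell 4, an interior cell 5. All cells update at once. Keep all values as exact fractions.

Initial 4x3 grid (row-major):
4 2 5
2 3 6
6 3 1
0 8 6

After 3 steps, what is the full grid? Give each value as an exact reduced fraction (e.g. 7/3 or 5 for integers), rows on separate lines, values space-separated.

Answer: 442/135 8563/2400 7997/2160
12527/3600 7079/2000 28079/7200
3263/900 11981/3000 3231/800
8827/2160 59453/14400 791/180

Derivation:
After step 1:
  8/3 7/2 13/3
  15/4 16/5 15/4
  11/4 21/5 4
  14/3 17/4 5
After step 2:
  119/36 137/40 139/36
  371/120 92/25 917/240
  461/120 92/25 339/80
  35/9 1087/240 53/12
After step 3:
  442/135 8563/2400 7997/2160
  12527/3600 7079/2000 28079/7200
  3263/900 11981/3000 3231/800
  8827/2160 59453/14400 791/180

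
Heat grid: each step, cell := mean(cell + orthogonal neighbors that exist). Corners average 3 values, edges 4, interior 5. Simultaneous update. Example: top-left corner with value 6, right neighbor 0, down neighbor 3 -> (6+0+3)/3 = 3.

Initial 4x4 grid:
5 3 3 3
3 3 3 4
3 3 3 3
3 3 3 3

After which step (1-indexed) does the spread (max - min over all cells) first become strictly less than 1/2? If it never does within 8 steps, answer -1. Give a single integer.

Answer: 3

Derivation:
Step 1: max=11/3, min=3, spread=2/3
Step 2: max=32/9, min=3, spread=5/9
Step 3: max=365/108, min=3, spread=41/108
  -> spread < 1/2 first at step 3
Step 4: max=54103/16200, min=27391/9000, spread=5999/20250
Step 5: max=1597141/486000, min=68759/22500, spread=559733/2430000
Step 6: max=23790473/7290000, min=9967021/3240000, spread=5458703/29160000
Step 7: max=283401107/87480000, min=4172527/1350000, spread=65106787/437400000
Step 8: max=661250377/205031250, min=45184480127/14580000000, spread=16539920137/131220000000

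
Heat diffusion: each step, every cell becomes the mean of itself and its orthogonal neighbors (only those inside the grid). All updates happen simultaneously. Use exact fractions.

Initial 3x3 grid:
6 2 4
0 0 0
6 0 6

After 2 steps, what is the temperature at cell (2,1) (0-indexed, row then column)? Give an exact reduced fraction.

Answer: 37/20

Derivation:
Step 1: cell (2,1) = 3
Step 2: cell (2,1) = 37/20
Full grid after step 2:
  26/9 121/60 5/2
  121/60 119/50 69/40
  8/3 37/20 5/2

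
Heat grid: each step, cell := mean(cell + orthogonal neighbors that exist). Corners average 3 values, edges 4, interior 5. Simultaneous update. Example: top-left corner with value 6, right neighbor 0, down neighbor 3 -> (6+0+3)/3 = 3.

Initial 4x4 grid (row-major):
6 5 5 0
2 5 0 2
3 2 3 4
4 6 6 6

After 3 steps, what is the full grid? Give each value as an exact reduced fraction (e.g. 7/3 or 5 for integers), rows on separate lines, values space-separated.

Answer: 4219/1080 27521/7200 20993/7200 289/108
27881/7200 2027/600 2401/750 19283/7200
25961/7200 2291/600 2641/750 26243/7200
4339/1080 29201/7200 31553/7200 457/108

Derivation:
After step 1:
  13/3 21/4 5/2 7/3
  4 14/5 3 3/2
  11/4 19/5 3 15/4
  13/3 9/2 21/4 16/3
After step 2:
  163/36 893/240 157/48 19/9
  833/240 377/100 64/25 127/48
  893/240 337/100 94/25 163/48
  139/36 1073/240 217/48 43/9
After step 3:
  4219/1080 27521/7200 20993/7200 289/108
  27881/7200 2027/600 2401/750 19283/7200
  25961/7200 2291/600 2641/750 26243/7200
  4339/1080 29201/7200 31553/7200 457/108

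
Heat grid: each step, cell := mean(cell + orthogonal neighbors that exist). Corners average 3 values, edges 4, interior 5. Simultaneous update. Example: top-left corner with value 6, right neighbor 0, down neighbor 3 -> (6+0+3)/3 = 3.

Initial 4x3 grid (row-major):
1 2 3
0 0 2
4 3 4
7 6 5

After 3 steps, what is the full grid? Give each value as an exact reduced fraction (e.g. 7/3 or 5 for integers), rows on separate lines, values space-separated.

Answer: 1103/720 12233/7200 4289/2160
5071/2400 1663/750 17813/7200
24223/7200 20629/6000 8341/2400
589/135 63461/14400 259/60

Derivation:
After step 1:
  1 3/2 7/3
  5/4 7/5 9/4
  7/2 17/5 7/2
  17/3 21/4 5
After step 2:
  5/4 187/120 73/36
  143/80 49/25 569/240
  829/240 341/100 283/80
  173/36 1159/240 55/12
After step 3:
  1103/720 12233/7200 4289/2160
  5071/2400 1663/750 17813/7200
  24223/7200 20629/6000 8341/2400
  589/135 63461/14400 259/60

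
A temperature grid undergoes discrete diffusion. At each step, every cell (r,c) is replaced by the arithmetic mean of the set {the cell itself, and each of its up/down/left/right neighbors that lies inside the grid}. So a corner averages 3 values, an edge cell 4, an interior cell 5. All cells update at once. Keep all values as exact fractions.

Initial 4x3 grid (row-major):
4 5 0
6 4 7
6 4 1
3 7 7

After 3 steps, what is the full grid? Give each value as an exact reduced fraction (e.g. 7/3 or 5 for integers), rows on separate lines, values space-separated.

After step 1:
  5 13/4 4
  5 26/5 3
  19/4 22/5 19/4
  16/3 21/4 5
After step 2:
  53/12 349/80 41/12
  399/80 417/100 339/80
  1169/240 487/100 343/80
  46/9 1199/240 5
After step 3:
  413/90 19639/4800 721/180
  3689/800 9051/2000 9667/2400
  35711/7200 27833/6000 3679/800
  674/135 71917/14400 857/180

Answer: 413/90 19639/4800 721/180
3689/800 9051/2000 9667/2400
35711/7200 27833/6000 3679/800
674/135 71917/14400 857/180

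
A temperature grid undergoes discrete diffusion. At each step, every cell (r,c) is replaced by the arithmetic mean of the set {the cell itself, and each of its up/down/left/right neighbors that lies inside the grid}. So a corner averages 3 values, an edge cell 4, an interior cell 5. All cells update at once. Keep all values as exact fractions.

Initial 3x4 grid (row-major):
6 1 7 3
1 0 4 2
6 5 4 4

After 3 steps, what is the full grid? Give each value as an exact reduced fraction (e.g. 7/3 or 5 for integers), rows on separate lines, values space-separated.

Answer: 3311/1080 23491/7200 8237/2400 433/120
46997/14400 9719/3000 10459/3000 50917/14400
2459/720 353/100 12793/3600 7769/2160

Derivation:
After step 1:
  8/3 7/2 15/4 4
  13/4 11/5 17/5 13/4
  4 15/4 17/4 10/3
After step 2:
  113/36 727/240 293/80 11/3
  727/240 161/50 337/100 839/240
  11/3 71/20 221/60 65/18
After step 3:
  3311/1080 23491/7200 8237/2400 433/120
  46997/14400 9719/3000 10459/3000 50917/14400
  2459/720 353/100 12793/3600 7769/2160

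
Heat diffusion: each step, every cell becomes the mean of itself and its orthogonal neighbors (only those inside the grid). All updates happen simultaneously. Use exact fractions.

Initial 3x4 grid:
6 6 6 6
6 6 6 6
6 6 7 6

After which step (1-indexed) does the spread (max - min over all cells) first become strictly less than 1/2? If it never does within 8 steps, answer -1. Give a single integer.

Step 1: max=19/3, min=6, spread=1/3
  -> spread < 1/2 first at step 1
Step 2: max=751/120, min=6, spread=31/120
Step 3: max=6691/1080, min=6, spread=211/1080
Step 4: max=664897/108000, min=10847/1800, spread=14077/108000
Step 5: max=5972407/972000, min=651683/108000, spread=5363/48600
Step 6: max=178700809/29160000, min=362869/60000, spread=93859/1166400
Step 7: max=10707874481/1749600000, min=588536467/97200000, spread=4568723/69984000
Step 8: max=641636435629/104976000000, min=17677618889/2916000000, spread=8387449/167961600

Answer: 1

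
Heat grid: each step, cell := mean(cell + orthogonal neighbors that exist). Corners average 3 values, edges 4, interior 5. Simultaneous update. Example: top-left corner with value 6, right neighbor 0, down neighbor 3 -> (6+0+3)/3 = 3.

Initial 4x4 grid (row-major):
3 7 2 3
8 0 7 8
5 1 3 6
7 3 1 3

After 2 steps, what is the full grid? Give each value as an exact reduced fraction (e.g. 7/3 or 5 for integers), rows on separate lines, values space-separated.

Answer: 13/3 367/80 193/48 181/36
397/80 18/5 459/100 29/6
333/80 377/100 7/2 269/60
53/12 129/40 373/120 65/18

Derivation:
After step 1:
  6 3 19/4 13/3
  4 23/5 4 6
  21/4 12/5 18/5 5
  5 3 5/2 10/3
After step 2:
  13/3 367/80 193/48 181/36
  397/80 18/5 459/100 29/6
  333/80 377/100 7/2 269/60
  53/12 129/40 373/120 65/18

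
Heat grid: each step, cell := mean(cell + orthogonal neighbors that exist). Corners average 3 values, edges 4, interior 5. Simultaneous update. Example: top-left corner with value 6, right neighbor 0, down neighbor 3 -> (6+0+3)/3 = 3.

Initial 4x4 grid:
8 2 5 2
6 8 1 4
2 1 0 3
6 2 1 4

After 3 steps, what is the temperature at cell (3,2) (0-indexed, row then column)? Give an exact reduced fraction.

Answer: 16819/7200

Derivation:
Step 1: cell (3,2) = 7/4
Step 2: cell (3,2) = 487/240
Step 3: cell (3,2) = 16819/7200
Full grid after step 3:
  2639/540 32723/7200 24739/7200 3563/1080
  33473/7200 2803/750 9827/3000 19759/7200
  26129/7200 2383/750 7259/3000 18319/7200
  1739/540 18899/7200 16819/7200 2411/1080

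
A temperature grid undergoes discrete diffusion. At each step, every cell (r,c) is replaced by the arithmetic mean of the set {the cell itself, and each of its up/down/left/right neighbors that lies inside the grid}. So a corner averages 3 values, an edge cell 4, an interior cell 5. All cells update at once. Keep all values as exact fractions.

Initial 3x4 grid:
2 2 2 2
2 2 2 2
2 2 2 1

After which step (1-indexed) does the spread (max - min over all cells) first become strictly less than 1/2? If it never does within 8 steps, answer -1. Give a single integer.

Step 1: max=2, min=5/3, spread=1/3
  -> spread < 1/2 first at step 1
Step 2: max=2, min=31/18, spread=5/18
Step 3: max=2, min=391/216, spread=41/216
Step 4: max=2, min=47623/25920, spread=4217/25920
Step 5: max=14321/7200, min=2901251/1555200, spread=38417/311040
Step 6: max=285403/144000, min=175423789/93312000, spread=1903471/18662400
Step 7: max=8524241/4320000, min=10596450911/5598720000, spread=18038617/223948800
Step 8: max=764673241/388800000, min=638578217149/335923200000, spread=883978523/13436928000

Answer: 1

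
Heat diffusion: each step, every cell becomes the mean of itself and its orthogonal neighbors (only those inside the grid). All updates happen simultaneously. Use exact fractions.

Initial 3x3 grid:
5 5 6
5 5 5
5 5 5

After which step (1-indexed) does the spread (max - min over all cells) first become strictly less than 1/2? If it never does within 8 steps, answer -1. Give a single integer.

Step 1: max=16/3, min=5, spread=1/3
  -> spread < 1/2 first at step 1
Step 2: max=95/18, min=5, spread=5/18
Step 3: max=1121/216, min=5, spread=41/216
Step 4: max=66931/12960, min=1811/360, spread=347/2592
Step 5: max=3994937/777600, min=18157/3600, spread=2921/31104
Step 6: max=239108539/46656000, min=2185483/432000, spread=24611/373248
Step 7: max=14315522033/2799360000, min=49256741/9720000, spread=207329/4478976
Step 8: max=857837952451/167961600000, min=2630801599/518400000, spread=1746635/53747712

Answer: 1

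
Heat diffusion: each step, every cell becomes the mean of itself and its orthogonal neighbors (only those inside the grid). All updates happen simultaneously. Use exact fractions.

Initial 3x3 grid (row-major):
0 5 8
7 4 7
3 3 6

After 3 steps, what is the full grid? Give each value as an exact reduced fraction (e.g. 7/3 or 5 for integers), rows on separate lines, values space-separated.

Answer: 3169/720 69509/14400 5981/1080
30167/7200 1838/375 25703/4800
4651/1080 8323/1800 11357/2160

Derivation:
After step 1:
  4 17/4 20/3
  7/2 26/5 25/4
  13/3 4 16/3
After step 2:
  47/12 1207/240 103/18
  511/120 116/25 469/80
  71/18 283/60 187/36
After step 3:
  3169/720 69509/14400 5981/1080
  30167/7200 1838/375 25703/4800
  4651/1080 8323/1800 11357/2160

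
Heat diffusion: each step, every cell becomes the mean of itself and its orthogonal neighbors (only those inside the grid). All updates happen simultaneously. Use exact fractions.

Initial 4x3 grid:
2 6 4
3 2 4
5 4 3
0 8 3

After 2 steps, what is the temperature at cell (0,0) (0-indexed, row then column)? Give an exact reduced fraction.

Step 1: cell (0,0) = 11/3
Step 2: cell (0,0) = 61/18
Full grid after step 2:
  61/18 469/120 137/36
  101/30 359/100 913/240
  221/60 369/100 949/240
  133/36 343/80 143/36

Answer: 61/18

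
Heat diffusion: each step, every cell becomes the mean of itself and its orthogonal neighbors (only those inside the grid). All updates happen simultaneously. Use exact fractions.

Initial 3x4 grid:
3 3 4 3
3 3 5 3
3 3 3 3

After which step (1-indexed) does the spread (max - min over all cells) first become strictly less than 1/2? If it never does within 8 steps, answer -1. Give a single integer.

Answer: 3

Derivation:
Step 1: max=15/4, min=3, spread=3/4
Step 2: max=71/20, min=3, spread=11/20
Step 3: max=313/90, min=373/120, spread=133/360
  -> spread < 1/2 first at step 3
Step 4: max=44827/12960, min=2257/720, spread=4201/12960
Step 5: max=531997/155520, min=7633/2400, spread=186893/777600
Step 6: max=158873899/46656000, min=4147879/1296000, spread=1910051/9331200
Step 7: max=9473346641/2799360000, min=250637461/77760000, spread=90079609/559872000
Step 8: max=566159142979/167961600000, min=5034748813/1555200000, spread=896250847/6718464000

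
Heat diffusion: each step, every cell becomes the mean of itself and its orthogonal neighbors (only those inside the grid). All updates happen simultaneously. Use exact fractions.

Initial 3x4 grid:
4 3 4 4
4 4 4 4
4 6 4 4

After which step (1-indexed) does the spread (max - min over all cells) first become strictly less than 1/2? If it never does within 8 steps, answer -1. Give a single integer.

Answer: 3

Derivation:
Step 1: max=14/3, min=11/3, spread=1
Step 2: max=67/15, min=137/36, spread=119/180
Step 3: max=1169/270, min=14051/3600, spread=4607/10800
  -> spread < 1/2 first at step 3
Step 4: max=458897/108000, min=142429/36000, spread=3161/10800
Step 5: max=4087157/972000, min=1292549/324000, spread=20951/97200
Step 6: max=121594559/29160000, min=9754007/2430000, spread=181859/1166400
Step 7: max=7259424481/1749600000, min=1175090651/291600000, spread=8355223/69984000
Step 8: max=433823498129/104976000000, min=4421960599/1093500000, spread=14904449/167961600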